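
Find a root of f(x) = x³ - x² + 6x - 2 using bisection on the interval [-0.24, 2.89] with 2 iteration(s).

f(x) = x³ - x² + 6x - 2
Initial interval: [-0.24, 2.89]

Iteration 1:
  c_1 = (-0.240000 + 2.890000)/2 = 1.325000
  f(c_1) = f(1.325000) = 6.520578
  f(a) × f(c) < 0, new interval: [-0.240000, 1.325000]
Iteration 2:
  c_2 = (-0.240000 + 1.325000)/2 = 0.542500
  f(c_2) = f(0.542500) = 1.120355
  f(a) × f(c) < 0, new interval: [-0.240000, 0.542500]

After 2 iteration(s), the approximation is c_2 = 0.542500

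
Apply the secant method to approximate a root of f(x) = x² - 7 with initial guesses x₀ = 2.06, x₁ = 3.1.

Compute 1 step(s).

f(x) = x² - 7
x₀ = 2.06, x₁ = 3.1

Secant formula: x_{n+1} = x_n - f(x_n)(x_n - x_{n-1})/(f(x_n) - f(x_{n-1}))

Iteration 1:
  f(2.060000) = -2.756400
  f(3.100000) = 2.610000
  x_2 = 3.100000 - 2.610000×(3.100000 - 2.060000)/(2.610000 - (-2.756400))
       = 2.594186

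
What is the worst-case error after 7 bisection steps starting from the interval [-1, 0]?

Bisection error bound: |error| ≤ (b-a)/2^n
|error| ≤ (0 - (-1))/2^7 = 1/2^7
|error| ≤ 0.0078125000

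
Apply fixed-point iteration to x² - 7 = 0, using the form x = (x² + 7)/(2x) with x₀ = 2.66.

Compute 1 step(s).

Equation: x² - 7 = 0
Fixed-point form: x = (x² + 7)/(2x)
x₀ = 2.66

x_1 = g(2.660000) = 2.645789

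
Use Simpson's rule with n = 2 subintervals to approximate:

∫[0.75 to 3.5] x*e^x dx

f(x) = x*e^x
a = 0.75, b = 3.5, n = 2
h = (b - a)/n = 1.375000

Simpson's rule: (h/3)[f(x₀) + 4f(x₁) + 2f(x₂) + ... + f(xₙ)]

x_0 = 0.7500, f(x_0) = 1.587750, coefficient = 1
x_1 = 2.1250, f(x_1) = 17.792407, coefficient = 4
x_2 = 3.5000, f(x_2) = 115.904082, coefficient = 1

I ≈ (1.375000/3) × 188.661461 = 86.469836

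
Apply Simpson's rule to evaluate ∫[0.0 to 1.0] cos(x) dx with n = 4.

f(x) = cos(x)
a = 0.0, b = 1.0, n = 4
h = (b - a)/n = 0.250000

Simpson's rule: (h/3)[f(x₀) + 4f(x₁) + 2f(x₂) + ... + f(xₙ)]

x_0 = 0.0000, f(x_0) = 1.000000, coefficient = 1
x_1 = 0.2500, f(x_1) = 0.968912, coefficient = 4
x_2 = 0.5000, f(x_2) = 0.877583, coefficient = 2
x_3 = 0.7500, f(x_3) = 0.731689, coefficient = 4
x_4 = 1.0000, f(x_4) = 0.540302, coefficient = 1

I ≈ (0.250000/3) × 10.097873 = 0.841489
Exact value: 0.841471
Error: 0.000018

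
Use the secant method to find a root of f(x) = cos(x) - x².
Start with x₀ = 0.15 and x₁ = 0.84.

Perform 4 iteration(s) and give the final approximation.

f(x) = cos(x) - x²
x₀ = 0.15, x₁ = 0.84

Secant formula: x_{n+1} = x_n - f(x_n)(x_n - x_{n-1})/(f(x_n) - f(x_{n-1}))

Iteration 1:
  f(0.150000) = 0.966271
  f(0.840000) = -0.038137
  x_2 = 0.840000 - (-0.038137)×(0.840000 - 0.150000)/(-0.038137 - 0.966271)
       = 0.813801
Iteration 2:
  f(0.840000) = -0.038137
  f(0.813801) = 0.024469
  x_3 = 0.813801 - 0.024469×(0.813801 - 0.840000)/(0.024469 - (-0.038137))
       = 0.824040
Iteration 3:
  f(0.813801) = 0.024469
  f(0.824040) = 0.000219
  x_4 = 0.824040 - 0.000219×(0.824040 - 0.813801)/(0.000219 - 0.024469)
       = 0.824133
Iteration 4:
  f(0.824040) = 0.000219
  f(0.824133) = -0.000001
  x_5 = 0.824133 - (-0.000001)×(0.824133 - 0.824040)/(-0.000001 - 0.000219)
       = 0.824132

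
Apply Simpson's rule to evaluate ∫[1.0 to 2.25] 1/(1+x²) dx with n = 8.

f(x) = 1/(1+x²)
a = 1.0, b = 2.25, n = 8
h = (b - a)/n = 0.156250

Simpson's rule: (h/3)[f(x₀) + 4f(x₁) + 2f(x₂) + ... + f(xₙ)]

x_0 = 1.0000, f(x_0) = 0.500000, coefficient = 1
x_1 = 1.1562, f(x_1) = 0.427915, coefficient = 4
x_2 = 1.3125, f(x_2) = 0.367288, coefficient = 2
x_3 = 1.4688, f(x_3) = 0.316734, coefficient = 4
x_4 = 1.6250, f(x_4) = 0.274678, coefficient = 2
x_5 = 1.7812, f(x_5) = 0.239644, coefficient = 4
x_6 = 1.9375, f(x_6) = 0.210353, coefficient = 2
x_7 = 2.0938, f(x_7) = 0.185743, coefficient = 4
x_8 = 2.2500, f(x_8) = 0.164948, coefficient = 1

I ≈ (0.156250/3) × 7.049730 = 0.367173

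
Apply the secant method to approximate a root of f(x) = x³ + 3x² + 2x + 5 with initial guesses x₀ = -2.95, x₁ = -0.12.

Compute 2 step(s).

f(x) = x³ + 3x² + 2x + 5
x₀ = -2.95, x₁ = -0.12

Secant formula: x_{n+1} = x_n - f(x_n)(x_n - x_{n-1})/(f(x_n) - f(x_{n-1}))

Iteration 1:
  f(-2.950000) = -0.464875
  f(-0.120000) = 4.801472
  x_2 = -0.120000 - 4.801472×(-0.120000 - (-2.950000))/(4.801472 - (-0.464875))
       = -2.700188
Iteration 2:
  f(-0.120000) = 4.801472
  f(-2.700188) = 1.785557
  x_3 = -2.700188 - 1.785557×(-2.700188 - (-0.120000))/(1.785557 - 4.801472)
       = -4.227776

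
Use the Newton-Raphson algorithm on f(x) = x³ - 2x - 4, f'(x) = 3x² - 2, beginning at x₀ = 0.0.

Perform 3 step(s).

f(x) = x³ - 2x - 4
f'(x) = 3x² - 2
x₀ = 0.0

Newton-Raphson formula: x_{n+1} = x_n - f(x_n)/f'(x_n)

Iteration 1:
  f(0.000000) = -4.000000
  f'(0.000000) = -2.000000
  x_1 = 0.000000 - (-4.000000)/(-2.000000) = -2.000000
Iteration 2:
  f(-2.000000) = -8.000000
  f'(-2.000000) = 10.000000
  x_2 = -2.000000 - (-8.000000)/10.000000 = -1.200000
Iteration 3:
  f(-1.200000) = -3.328000
  f'(-1.200000) = 2.320000
  x_3 = -1.200000 - (-3.328000)/2.320000 = 0.234483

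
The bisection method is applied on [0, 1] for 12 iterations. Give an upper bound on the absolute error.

Bisection error bound: |error| ≤ (b-a)/2^n
|error| ≤ (1 - 0)/2^12 = 1/2^12
|error| ≤ 0.0002441406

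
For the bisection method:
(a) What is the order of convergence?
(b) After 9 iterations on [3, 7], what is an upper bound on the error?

(a) Bisection has linear (order 1) convergence; the error is halved each step.

(b) Error bound = (b-a)/2^n = (7 - 3)/2^{9}
    = 4/2^{9}

(a) 1 (linear); (b) error ≤ 7.81e-03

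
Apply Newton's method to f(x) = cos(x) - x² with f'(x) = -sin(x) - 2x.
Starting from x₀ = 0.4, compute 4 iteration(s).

f(x) = cos(x) - x²
f'(x) = -sin(x) - 2x
x₀ = 0.4

Newton-Raphson formula: x_{n+1} = x_n - f(x_n)/f'(x_n)

Iteration 1:
  f(0.400000) = 0.761061
  f'(0.400000) = -1.189418
  x_1 = 0.400000 - 0.761061/(-1.189418) = 1.039860
Iteration 2:
  f(1.039860) = -0.574967
  f'(1.039860) = -2.942053
  x_2 = 1.039860 - (-0.574967)/(-2.942053) = 0.844429
Iteration 3:
  f(0.844429) = -0.048902
  f'(0.844429) = -2.436450
  x_3 = 0.844429 - (-0.048902)/(-2.436450) = 0.824358
Iteration 4:
  f(0.824358) = -0.000538
  f'(0.824358) = -2.382828
  x_4 = 0.824358 - (-0.000538)/(-2.382828) = 0.824132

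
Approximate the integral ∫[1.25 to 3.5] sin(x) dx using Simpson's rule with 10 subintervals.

f(x) = sin(x)
a = 1.25, b = 3.5, n = 10
h = (b - a)/n = 0.225000

Simpson's rule: (h/3)[f(x₀) + 4f(x₁) + 2f(x₂) + ... + f(xₙ)]

x_0 = 1.2500, f(x_0) = 0.948985, coefficient = 1
x_1 = 1.4750, f(x_1) = 0.995415, coefficient = 4
x_2 = 1.7000, f(x_2) = 0.991665, coefficient = 2
x_3 = 1.9250, f(x_3) = 0.937923, coefficient = 4
x_4 = 2.1500, f(x_4) = 0.836899, coefficient = 2
x_5 = 2.3750, f(x_5) = 0.693685, coefficient = 4
x_6 = 2.6000, f(x_6) = 0.515501, coefficient = 2
x_7 = 2.8250, f(x_7) = 0.311330, coefficient = 4
x_8 = 3.0500, f(x_8) = 0.091465, coefficient = 2
x_9 = 3.2750, f(x_9) = -0.133012, coefficient = 4
x_10 = 3.5000, f(x_10) = -0.350783, coefficient = 1

I ≈ (0.225000/3) × 16.690626 = 1.251797
Exact value: 1.251779
Error: 0.000018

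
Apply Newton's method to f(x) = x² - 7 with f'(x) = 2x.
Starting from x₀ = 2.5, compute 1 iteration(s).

f(x) = x² - 7
f'(x) = 2x
x₀ = 2.5

Newton-Raphson formula: x_{n+1} = x_n - f(x_n)/f'(x_n)

Iteration 1:
  f(2.500000) = -0.750000
  f'(2.500000) = 5.000000
  x_1 = 2.500000 - (-0.750000)/5.000000 = 2.650000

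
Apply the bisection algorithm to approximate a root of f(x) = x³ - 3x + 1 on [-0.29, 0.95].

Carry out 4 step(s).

f(x) = x³ - 3x + 1
Initial interval: [-0.29, 0.95]

Iteration 1:
  c_1 = (-0.290000 + 0.950000)/2 = 0.330000
  f(c_1) = f(0.330000) = 0.045937
  f(a) × f(c) ≥ 0, new interval: [0.330000, 0.950000]
Iteration 2:
  c_2 = (0.330000 + 0.950000)/2 = 0.640000
  f(c_2) = f(0.640000) = -0.657856
  f(a) × f(c) < 0, new interval: [0.330000, 0.640000]
Iteration 3:
  c_3 = (0.330000 + 0.640000)/2 = 0.485000
  f(c_3) = f(0.485000) = -0.340916
  f(a) × f(c) < 0, new interval: [0.330000, 0.485000]
Iteration 4:
  c_4 = (0.330000 + 0.485000)/2 = 0.407500
  f(c_4) = f(0.407500) = -0.154832
  f(a) × f(c) < 0, new interval: [0.330000, 0.407500]

After 4 iteration(s), the approximation is c_4 = 0.407500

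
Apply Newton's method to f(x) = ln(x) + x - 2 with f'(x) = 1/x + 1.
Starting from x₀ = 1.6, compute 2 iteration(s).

f(x) = ln(x) + x - 2
f'(x) = 1/x + 1
x₀ = 1.6

Newton-Raphson formula: x_{n+1} = x_n - f(x_n)/f'(x_n)

Iteration 1:
  f(1.600000) = 0.070004
  f'(1.600000) = 1.625000
  x_1 = 1.600000 - 0.070004/1.625000 = 1.556921
Iteration 2:
  f(1.556921) = -0.000369
  f'(1.556921) = 1.642293
  x_2 = 1.556921 - (-0.000369)/1.642293 = 1.557146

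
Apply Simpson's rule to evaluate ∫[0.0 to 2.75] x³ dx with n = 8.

f(x) = x³
a = 0.0, b = 2.75, n = 8
h = (b - a)/n = 0.343750

Simpson's rule: (h/3)[f(x₀) + 4f(x₁) + 2f(x₂) + ... + f(xₙ)]

x_0 = 0.0000, f(x_0) = 0.000000, coefficient = 1
x_1 = 0.3438, f(x_1) = 0.040619, coefficient = 4
x_2 = 0.6875, f(x_2) = 0.324951, coefficient = 2
x_3 = 1.0312, f(x_3) = 1.096710, coefficient = 4
x_4 = 1.3750, f(x_4) = 2.599609, coefficient = 2
x_5 = 1.7188, f(x_5) = 5.077362, coefficient = 4
x_6 = 2.0625, f(x_6) = 8.773682, coefficient = 2
x_7 = 2.4062, f(x_7) = 13.932281, coefficient = 4
x_8 = 2.7500, f(x_8) = 20.796875, coefficient = 1

I ≈ (0.343750/3) × 124.781250 = 14.297852
Exact value: 14.297852
Error: 0.000000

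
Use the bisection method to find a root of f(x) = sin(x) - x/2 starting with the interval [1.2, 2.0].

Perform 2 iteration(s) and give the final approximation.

f(x) = sin(x) - x/2
Initial interval: [1.2, 2.0]

Iteration 1:
  c_1 = (1.200000 + 2.000000)/2 = 1.600000
  f(c_1) = f(1.600000) = 0.199574
  f(a) × f(c) ≥ 0, new interval: [1.600000, 2.000000]
Iteration 2:
  c_2 = (1.600000 + 2.000000)/2 = 1.800000
  f(c_2) = f(1.800000) = 0.073848
  f(a) × f(c) ≥ 0, new interval: [1.800000, 2.000000]

After 2 iteration(s), the approximation is c_2 = 1.800000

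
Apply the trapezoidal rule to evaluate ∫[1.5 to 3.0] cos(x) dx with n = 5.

f(x) = cos(x)
a = 1.5, b = 3.0, n = 5
h = (b - a)/n = 0.300000

Trapezoidal rule: (h/2)[f(x₀) + 2f(x₁) + 2f(x₂) + ... + f(xₙ)]

x_0 = 1.5000, f(x_0) = 0.070737, coefficient = 1
x_1 = 1.8000, f(x_1) = -0.227202, coefficient = 2
x_2 = 2.1000, f(x_2) = -0.504846, coefficient = 2
x_3 = 2.4000, f(x_3) = -0.737394, coefficient = 2
x_4 = 2.7000, f(x_4) = -0.904072, coefficient = 2
x_5 = 3.0000, f(x_5) = -0.989992, coefficient = 1

I ≈ (0.300000/2) × -5.666283 = -0.849943
Exact value: -0.856375
Error: 0.006432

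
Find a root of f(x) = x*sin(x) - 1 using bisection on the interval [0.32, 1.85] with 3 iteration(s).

f(x) = x*sin(x) - 1
Initial interval: [0.32, 1.85]

Iteration 1:
  c_1 = (0.320000 + 1.850000)/2 = 1.085000
  f(c_1) = f(1.085000) = -0.040531
  f(a) × f(c) ≥ 0, new interval: [1.085000, 1.850000]
Iteration 2:
  c_2 = (1.085000 + 1.850000)/2 = 1.467500
  f(c_2) = f(1.467500) = 0.459678
  f(a) × f(c) < 0, new interval: [1.085000, 1.467500]
Iteration 3:
  c_3 = (1.085000 + 1.467500)/2 = 1.276250
  f(c_3) = f(1.276250) = 0.221287
  f(a) × f(c) < 0, new interval: [1.085000, 1.276250]

After 3 iteration(s), the approximation is c_3 = 1.276250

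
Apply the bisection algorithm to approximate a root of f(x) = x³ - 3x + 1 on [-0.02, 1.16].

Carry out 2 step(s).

f(x) = x³ - 3x + 1
Initial interval: [-0.02, 1.16]

Iteration 1:
  c_1 = (-0.020000 + 1.160000)/2 = 0.570000
  f(c_1) = f(0.570000) = -0.524807
  f(a) × f(c) < 0, new interval: [-0.020000, 0.570000]
Iteration 2:
  c_2 = (-0.020000 + 0.570000)/2 = 0.275000
  f(c_2) = f(0.275000) = 0.195797
  f(a) × f(c) ≥ 0, new interval: [0.275000, 0.570000]

After 2 iteration(s), the approximation is c_2 = 0.275000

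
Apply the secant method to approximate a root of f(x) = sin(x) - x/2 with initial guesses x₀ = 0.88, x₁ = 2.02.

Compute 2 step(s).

f(x) = sin(x) - x/2
x₀ = 0.88, x₁ = 2.02

Secant formula: x_{n+1} = x_n - f(x_n)(x_n - x_{n-1})/(f(x_n) - f(x_{n-1}))

Iteration 1:
  f(0.880000) = 0.330739
  f(2.020000) = -0.109207
  x_2 = 2.020000 - (-0.109207)×(2.020000 - 0.880000)/(-0.109207 - 0.330739)
       = 1.737020
Iteration 2:
  f(2.020000) = -0.109207
  f(1.737020) = 0.117707
  x_3 = 1.737020 - 0.117707×(1.737020 - 2.020000)/(0.117707 - (-0.109207))
       = 1.883810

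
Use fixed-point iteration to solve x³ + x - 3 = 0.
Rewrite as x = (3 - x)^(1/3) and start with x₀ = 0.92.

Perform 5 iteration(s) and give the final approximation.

Equation: x³ + x - 3 = 0
Fixed-point form: x = (3 - x)^(1/3)
x₀ = 0.92

x_1 = g(0.920000) = 1.276501
x_2 = g(1.276501) = 1.198957
x_3 = g(1.198957) = 1.216675
x_4 = g(1.216675) = 1.212672
x_5 = g(1.212672) = 1.213579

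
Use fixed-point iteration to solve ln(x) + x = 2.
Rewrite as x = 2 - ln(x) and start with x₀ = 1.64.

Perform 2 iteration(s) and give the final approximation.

Equation: ln(x) + x = 2
Fixed-point form: x = 2 - ln(x)
x₀ = 1.64

x_1 = g(1.640000) = 1.505304
x_2 = g(1.505304) = 1.591005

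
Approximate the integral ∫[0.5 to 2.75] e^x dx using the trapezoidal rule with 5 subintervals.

f(x) = e^x
a = 0.5, b = 2.75, n = 5
h = (b - a)/n = 0.450000

Trapezoidal rule: (h/2)[f(x₀) + 2f(x₁) + 2f(x₂) + ... + f(xₙ)]

x_0 = 0.5000, f(x_0) = 1.648721, coefficient = 1
x_1 = 0.9500, f(x_1) = 2.585710, coefficient = 2
x_2 = 1.4000, f(x_2) = 4.055200, coefficient = 2
x_3 = 1.8500, f(x_3) = 6.359820, coefficient = 2
x_4 = 2.3000, f(x_4) = 9.974182, coefficient = 2
x_5 = 2.7500, f(x_5) = 15.642632, coefficient = 1

I ≈ (0.450000/2) × 63.241176 = 14.229265
Exact value: 13.993911
Error: 0.235354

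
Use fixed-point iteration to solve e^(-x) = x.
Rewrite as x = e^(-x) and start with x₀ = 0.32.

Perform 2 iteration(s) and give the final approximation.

Equation: e^(-x) = x
Fixed-point form: x = e^(-x)
x₀ = 0.32

x_1 = g(0.320000) = 0.726149
x_2 = g(0.726149) = 0.483768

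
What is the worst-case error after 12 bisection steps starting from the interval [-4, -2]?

Bisection error bound: |error| ≤ (b-a)/2^n
|error| ≤ (-2 - (-4))/2^12 = 2/2^12
|error| ≤ 0.0004882812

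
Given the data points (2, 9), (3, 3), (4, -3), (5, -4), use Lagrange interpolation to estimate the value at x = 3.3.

Lagrange interpolation formula:
P(x) = Σ yᵢ × Lᵢ(x)
where Lᵢ(x) = Π_{j≠i} (x - xⱼ)/(xᵢ - xⱼ)

L_0(3.3) = (3.3 - 3)/(2 - 3) × (3.3 - 4)/(2 - 4) × (3.3 - 5)/(2 - 5) = -0.059500
L_1(3.3) = (3.3 - 2)/(3 - 2) × (3.3 - 4)/(3 - 4) × (3.3 - 5)/(3 - 5) = 0.773500
L_2(3.3) = (3.3 - 2)/(4 - 2) × (3.3 - 3)/(4 - 3) × (3.3 - 5)/(4 - 5) = 0.331500
L_3(3.3) = (3.3 - 2)/(5 - 2) × (3.3 - 3)/(5 - 3) × (3.3 - 4)/(5 - 4) = -0.045500

P(3.3) = 9×L_0(3.3) + 3×L_1(3.3) + (-3)×L_2(3.3) + (-4)×L_3(3.3)
P(3.3) = 0.972500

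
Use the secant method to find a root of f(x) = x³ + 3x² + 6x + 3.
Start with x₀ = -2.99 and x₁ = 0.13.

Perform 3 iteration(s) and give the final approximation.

f(x) = x³ + 3x² + 6x + 3
x₀ = -2.99, x₁ = 0.13

Secant formula: x_{n+1} = x_n - f(x_n)(x_n - x_{n-1})/(f(x_n) - f(x_{n-1}))

Iteration 1:
  f(-2.990000) = -14.850599
  f(0.130000) = 3.832897
  x_2 = 0.130000 - 3.832897×(0.130000 - (-2.990000))/(3.832897 - (-14.850599))
       = -0.510064
Iteration 2:
  f(0.130000) = 3.832897
  f(-0.510064) = 0.587410
  x_3 = -0.510064 - 0.587410×(-0.510064 - 0.130000)/(0.587410 - 3.832897)
       = -0.625911
Iteration 3:
  f(-0.510064) = 0.587410
  f(-0.625911) = 0.174617
  x_4 = -0.625911 - 0.174617×(-0.625911 - (-0.510064))/(0.174617 - 0.587410)
       = -0.674916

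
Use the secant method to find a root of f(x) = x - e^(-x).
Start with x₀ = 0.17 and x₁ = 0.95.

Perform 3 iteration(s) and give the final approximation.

f(x) = x - e^(-x)
x₀ = 0.17, x₁ = 0.95

Secant formula: x_{n+1} = x_n - f(x_n)(x_n - x_{n-1})/(f(x_n) - f(x_{n-1}))

Iteration 1:
  f(0.170000) = -0.673665
  f(0.950000) = 0.563259
  x_2 = 0.950000 - 0.563259×(0.950000 - 0.170000)/(0.563259 - (-0.673665))
       = 0.594811
Iteration 2:
  f(0.950000) = 0.563259
  f(0.594811) = 0.043144
  x_3 = 0.594811 - 0.043144×(0.594811 - 0.950000)/(0.043144 - 0.563259)
       = 0.565348
Iteration 3:
  f(0.594811) = 0.043144
  f(0.565348) = -0.002815
  x_4 = 0.565348 - (-0.002815)×(0.565348 - 0.594811)/(-0.002815 - 0.043144)
       = 0.567152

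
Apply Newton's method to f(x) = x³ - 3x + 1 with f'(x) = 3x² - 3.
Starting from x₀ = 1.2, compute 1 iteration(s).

f(x) = x³ - 3x + 1
f'(x) = 3x² - 3
x₀ = 1.2

Newton-Raphson formula: x_{n+1} = x_n - f(x_n)/f'(x_n)

Iteration 1:
  f(1.200000) = -0.872000
  f'(1.200000) = 1.320000
  x_1 = 1.200000 - (-0.872000)/1.320000 = 1.860606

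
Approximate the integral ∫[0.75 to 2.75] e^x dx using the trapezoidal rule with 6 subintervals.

f(x) = e^x
a = 0.75, b = 2.75, n = 6
h = (b - a)/n = 0.333333

Trapezoidal rule: (h/2)[f(x₀) + 2f(x₁) + 2f(x₂) + ... + f(xₙ)]

x_0 = 0.7500, f(x_0) = 2.117000, coefficient = 1
x_1 = 1.0833, f(x_1) = 2.954512, coefficient = 2
x_2 = 1.4167, f(x_2) = 4.123353, coefficient = 2
x_3 = 1.7500, f(x_3) = 5.754603, coefficient = 2
x_4 = 2.0833, f(x_4) = 8.031195, coefficient = 2
x_5 = 2.4167, f(x_5) = 11.208436, coefficient = 2
x_6 = 2.7500, f(x_6) = 15.642632, coefficient = 1

I ≈ (0.333333/2) × 81.903827 = 13.650638
Exact value: 13.525632
Error: 0.125006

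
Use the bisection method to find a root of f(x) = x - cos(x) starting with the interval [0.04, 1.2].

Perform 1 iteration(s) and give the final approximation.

f(x) = x - cos(x)
Initial interval: [0.04, 1.2]

Iteration 1:
  c_1 = (0.040000 + 1.200000)/2 = 0.620000
  f(c_1) = f(0.620000) = -0.193878
  f(a) × f(c) ≥ 0, new interval: [0.620000, 1.200000]

After 1 iteration(s), the approximation is c_1 = 0.620000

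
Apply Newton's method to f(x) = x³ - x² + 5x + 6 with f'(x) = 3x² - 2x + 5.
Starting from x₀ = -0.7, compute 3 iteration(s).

f(x) = x³ - x² + 5x + 6
f'(x) = 3x² - 2x + 5
x₀ = -0.7

Newton-Raphson formula: x_{n+1} = x_n - f(x_n)/f'(x_n)

Iteration 1:
  f(-0.700000) = 1.667000
  f'(-0.700000) = 7.870000
  x_1 = -0.700000 - 1.667000/7.870000 = -0.911817
Iteration 2:
  f(-0.911817) = -0.148589
  f'(-0.911817) = 9.317865
  x_2 = -0.911817 - (-0.148589)/9.317865 = -0.895870
Iteration 3:
  f(-0.895870) = -0.000946
  f'(-0.895870) = 9.199491
  x_3 = -0.895870 - (-0.000946)/9.199491 = -0.895767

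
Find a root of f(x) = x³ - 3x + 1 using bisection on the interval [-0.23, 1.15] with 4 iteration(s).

f(x) = x³ - 3x + 1
Initial interval: [-0.23, 1.15]

Iteration 1:
  c_1 = (-0.230000 + 1.150000)/2 = 0.460000
  f(c_1) = f(0.460000) = -0.282664
  f(a) × f(c) < 0, new interval: [-0.230000, 0.460000]
Iteration 2:
  c_2 = (-0.230000 + 0.460000)/2 = 0.115000
  f(c_2) = f(0.115000) = 0.656521
  f(a) × f(c) ≥ 0, new interval: [0.115000, 0.460000]
Iteration 3:
  c_3 = (0.115000 + 0.460000)/2 = 0.287500
  f(c_3) = f(0.287500) = 0.161264
  f(a) × f(c) ≥ 0, new interval: [0.287500, 0.460000]
Iteration 4:
  c_4 = (0.287500 + 0.460000)/2 = 0.373750
  f(c_4) = f(0.373750) = -0.069041
  f(a) × f(c) < 0, new interval: [0.287500, 0.373750]

After 4 iteration(s), the approximation is c_4 = 0.373750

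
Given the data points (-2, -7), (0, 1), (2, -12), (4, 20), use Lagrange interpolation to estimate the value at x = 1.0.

Lagrange interpolation formula:
P(x) = Σ yᵢ × Lᵢ(x)
where Lᵢ(x) = Π_{j≠i} (x - xⱼ)/(xᵢ - xⱼ)

L_0(1.0) = (1.0 - 0)/(-2 - 0) × (1.0 - 2)/(-2 - 2) × (1.0 - 4)/(-2 - 4) = -0.062500
L_1(1.0) = (1.0 - (-2))/(0 - (-2)) × (1.0 - 2)/(0 - 2) × (1.0 - 4)/(0 - 4) = 0.562500
L_2(1.0) = (1.0 - (-2))/(2 - (-2)) × (1.0 - 0)/(2 - 0) × (1.0 - 4)/(2 - 4) = 0.562500
L_3(1.0) = (1.0 - (-2))/(4 - (-2)) × (1.0 - 0)/(4 - 0) × (1.0 - 2)/(4 - 2) = -0.062500

P(1.0) = (-7)×L_0(1.0) + 1×L_1(1.0) + (-12)×L_2(1.0) + 20×L_3(1.0)
P(1.0) = -7.000000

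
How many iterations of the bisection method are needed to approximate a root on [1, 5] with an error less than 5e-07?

We need (b-a)/2^n ≤ 5e-07
(5 - 1)/2^n ≤ 5e-07
4/2^n ≤ 5e-07
2^n ≥ 8000000
n ≥ log₂(8000000) = 22.93
n ≥ 23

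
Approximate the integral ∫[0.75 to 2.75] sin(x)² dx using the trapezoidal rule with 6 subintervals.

f(x) = sin(x)²
a = 0.75, b = 2.75, n = 6
h = (b - a)/n = 0.333333

Trapezoidal rule: (h/2)[f(x₀) + 2f(x₁) + 2f(x₂) + ... + f(xₙ)]

x_0 = 0.7500, f(x_0) = 0.464631, coefficient = 1
x_1 = 1.0833, f(x_1) = 0.780615, coefficient = 2
x_2 = 1.4167, f(x_2) = 0.976432, coefficient = 2
x_3 = 1.7500, f(x_3) = 0.968228, coefficient = 2
x_4 = 2.0833, f(x_4) = 0.759518, coefficient = 2
x_5 = 2.4167, f(x_5) = 0.439675, coefficient = 2
x_6 = 2.7500, f(x_6) = 0.145665, coefficient = 1

I ≈ (0.333333/2) × 8.459232 = 1.409872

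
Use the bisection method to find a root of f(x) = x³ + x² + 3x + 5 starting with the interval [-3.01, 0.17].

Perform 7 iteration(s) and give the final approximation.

f(x) = x³ + x² + 3x + 5
Initial interval: [-3.01, 0.17]

Iteration 1:
  c_1 = (-3.010000 + 0.170000)/2 = -1.420000
  f(c_1) = f(-1.420000) = -0.106888
  f(a) × f(c) ≥ 0, new interval: [-1.420000, 0.170000]
Iteration 2:
  c_2 = (-1.420000 + 0.170000)/2 = -0.625000
  f(c_2) = f(-0.625000) = 3.271484
  f(a) × f(c) < 0, new interval: [-1.420000, -0.625000]
Iteration 3:
  c_3 = (-1.420000 + (-0.625000))/2 = -1.022500
  f(c_3) = f(-1.022500) = 1.908976
  f(a) × f(c) < 0, new interval: [-1.420000, -1.022500]
Iteration 4:
  c_4 = (-1.420000 + (-1.022500))/2 = -1.221250
  f(c_4) = f(-1.221250) = 1.006266
  f(a) × f(c) < 0, new interval: [-1.420000, -1.221250]
Iteration 5:
  c_5 = (-1.420000 + (-1.221250))/2 = -1.320625
  f(c_5) = f(-1.320625) = 0.478939
  f(a) × f(c) < 0, new interval: [-1.420000, -1.320625]
Iteration 6:
  c_6 = (-1.420000 + (-1.320625))/2 = -1.370312
  f(c_6) = f(-1.370312) = 0.193706
  f(a) × f(c) < 0, new interval: [-1.420000, -1.370312]
Iteration 7:
  c_7 = (-1.420000 + (-1.370312))/2 = -1.395156
  f(c_7) = f(-1.395156) = 0.045375
  f(a) × f(c) < 0, new interval: [-1.420000, -1.395156]

After 7 iteration(s), the approximation is c_7 = -1.395156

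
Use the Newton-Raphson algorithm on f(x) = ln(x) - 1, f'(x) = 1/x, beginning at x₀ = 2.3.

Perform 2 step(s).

f(x) = ln(x) - 1
f'(x) = 1/x
x₀ = 2.3

Newton-Raphson formula: x_{n+1} = x_n - f(x_n)/f'(x_n)

Iteration 1:
  f(2.300000) = -0.167091
  f'(2.300000) = 0.434783
  x_1 = 2.300000 - (-0.167091)/0.434783 = 2.684309
Iteration 2:
  f(2.684309) = -0.012577
  f'(2.684309) = 0.372535
  x_2 = 2.684309 - (-0.012577)/0.372535 = 2.718069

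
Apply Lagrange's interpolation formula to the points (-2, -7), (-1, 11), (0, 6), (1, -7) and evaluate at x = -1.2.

Lagrange interpolation formula:
P(x) = Σ yᵢ × Lᵢ(x)
where Lᵢ(x) = Π_{j≠i} (x - xⱼ)/(xᵢ - xⱼ)

L_0(-1.2) = (-1.2 - (-1))/(-2 - (-1)) × (-1.2 - 0)/(-2 - 0) × (-1.2 - 1)/(-2 - 1) = 0.088000
L_1(-1.2) = (-1.2 - (-2))/(-1 - (-2)) × (-1.2 - 0)/(-1 - 0) × (-1.2 - 1)/(-1 - 1) = 1.056000
L_2(-1.2) = (-1.2 - (-2))/(0 - (-2)) × (-1.2 - (-1))/(0 - (-1)) × (-1.2 - 1)/(0 - 1) = -0.176000
L_3(-1.2) = (-1.2 - (-2))/(1 - (-2)) × (-1.2 - (-1))/(1 - (-1)) × (-1.2 - 0)/(1 - 0) = 0.032000

P(-1.2) = (-7)×L_0(-1.2) + 11×L_1(-1.2) + 6×L_2(-1.2) + (-7)×L_3(-1.2)
P(-1.2) = 9.720000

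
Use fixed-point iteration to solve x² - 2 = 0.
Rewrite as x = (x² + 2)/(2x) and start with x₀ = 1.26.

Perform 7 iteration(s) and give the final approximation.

Equation: x² - 2 = 0
Fixed-point form: x = (x² + 2)/(2x)
x₀ = 1.26

x_1 = g(1.260000) = 1.423651
x_2 = g(1.423651) = 1.414245
x_3 = g(1.414245) = 1.414214
x_4 = g(1.414214) = 1.414214
x_5 = g(1.414214) = 1.414214
x_6 = g(1.414214) = 1.414214
x_7 = g(1.414214) = 1.414214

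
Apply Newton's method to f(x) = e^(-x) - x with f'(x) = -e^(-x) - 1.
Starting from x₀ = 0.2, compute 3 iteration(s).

f(x) = e^(-x) - x
f'(x) = -e^(-x) - 1
x₀ = 0.2

Newton-Raphson formula: x_{n+1} = x_n - f(x_n)/f'(x_n)

Iteration 1:
  f(0.200000) = 0.618731
  f'(0.200000) = -1.818731
  x_1 = 0.200000 - 0.618731/(-1.818731) = 0.540199
Iteration 2:
  f(0.540199) = 0.042433
  f'(0.540199) = -1.582632
  x_2 = 0.540199 - 0.042433/(-1.582632) = 0.567011
Iteration 3:
  f(0.567011) = 0.000208
  f'(0.567011) = -1.567218
  x_3 = 0.567011 - 0.000208/(-1.567218) = 0.567143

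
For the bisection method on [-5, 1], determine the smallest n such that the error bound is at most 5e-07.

We need (b-a)/2^n ≤ 5e-07
(1 - (-5))/2^n ≤ 5e-07
6/2^n ≤ 5e-07
2^n ≥ 12000000
n ≥ log₂(12000000) = 23.52
n ≥ 24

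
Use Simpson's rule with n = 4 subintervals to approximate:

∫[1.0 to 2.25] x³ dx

f(x) = x³
a = 1.0, b = 2.25, n = 4
h = (b - a)/n = 0.312500

Simpson's rule: (h/3)[f(x₀) + 4f(x₁) + 2f(x₂) + ... + f(xₙ)]

x_0 = 1.0000, f(x_0) = 1.000000, coefficient = 1
x_1 = 1.3125, f(x_1) = 2.260986, coefficient = 4
x_2 = 1.6250, f(x_2) = 4.291016, coefficient = 2
x_3 = 1.9375, f(x_3) = 7.273193, coefficient = 4
x_4 = 2.2500, f(x_4) = 11.390625, coefficient = 1

I ≈ (0.312500/3) × 59.109375 = 6.157227
Exact value: 6.157227
Error: 0.000000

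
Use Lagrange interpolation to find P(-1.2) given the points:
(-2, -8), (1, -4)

Lagrange interpolation formula:
P(x) = Σ yᵢ × Lᵢ(x)
where Lᵢ(x) = Π_{j≠i} (x - xⱼ)/(xᵢ - xⱼ)

L_0(-1.2) = (-1.2 - 1)/(-2 - 1) = 0.733333
L_1(-1.2) = (-1.2 - (-2))/(1 - (-2)) = 0.266667

P(-1.2) = (-8)×L_0(-1.2) + (-4)×L_1(-1.2)
P(-1.2) = -6.933333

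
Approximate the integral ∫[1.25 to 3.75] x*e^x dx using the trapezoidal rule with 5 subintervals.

f(x) = x*e^x
a = 1.25, b = 3.75, n = 5
h = (b - a)/n = 0.500000

Trapezoidal rule: (h/2)[f(x₀) + 2f(x₁) + 2f(x₂) + ... + f(xₙ)]

x_0 = 1.2500, f(x_0) = 4.362929, coefficient = 1
x_1 = 1.7500, f(x_1) = 10.070555, coefficient = 2
x_2 = 2.2500, f(x_2) = 21.347406, coefficient = 2
x_3 = 2.7500, f(x_3) = 43.017238, coefficient = 2
x_4 = 3.2500, f(x_4) = 83.818605, coefficient = 2
x_5 = 3.7500, f(x_5) = 159.454058, coefficient = 1

I ≈ (0.500000/2) × 480.324592 = 120.081148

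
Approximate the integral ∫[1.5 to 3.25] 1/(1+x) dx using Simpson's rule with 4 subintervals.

f(x) = 1/(1+x)
a = 1.5, b = 3.25, n = 4
h = (b - a)/n = 0.437500

Simpson's rule: (h/3)[f(x₀) + 4f(x₁) + 2f(x₂) + ... + f(xₙ)]

x_0 = 1.5000, f(x_0) = 0.400000, coefficient = 1
x_1 = 1.9375, f(x_1) = 0.340426, coefficient = 4
x_2 = 2.3750, f(x_2) = 0.296296, coefficient = 2
x_3 = 2.8125, f(x_3) = 0.262295, coefficient = 4
x_4 = 3.2500, f(x_4) = 0.235294, coefficient = 1

I ≈ (0.437500/3) × 3.638769 = 0.530654
Exact value: 0.530628
Error: 0.000026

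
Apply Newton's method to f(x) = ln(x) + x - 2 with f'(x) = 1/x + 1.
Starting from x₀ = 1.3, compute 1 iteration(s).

f(x) = ln(x) + x - 2
f'(x) = 1/x + 1
x₀ = 1.3

Newton-Raphson formula: x_{n+1} = x_n - f(x_n)/f'(x_n)

Iteration 1:
  f(1.300000) = -0.437636
  f'(1.300000) = 1.769231
  x_1 = 1.300000 - (-0.437636)/1.769231 = 1.547359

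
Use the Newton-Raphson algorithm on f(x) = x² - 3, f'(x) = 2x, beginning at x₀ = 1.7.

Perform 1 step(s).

f(x) = x² - 3
f'(x) = 2x
x₀ = 1.7

Newton-Raphson formula: x_{n+1} = x_n - f(x_n)/f'(x_n)

Iteration 1:
  f(1.700000) = -0.110000
  f'(1.700000) = 3.400000
  x_1 = 1.700000 - (-0.110000)/3.400000 = 1.732353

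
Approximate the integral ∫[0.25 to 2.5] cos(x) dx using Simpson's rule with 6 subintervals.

f(x) = cos(x)
a = 0.25, b = 2.5, n = 6
h = (b - a)/n = 0.375000

Simpson's rule: (h/3)[f(x₀) + 4f(x₁) + 2f(x₂) + ... + f(xₙ)]

x_0 = 0.2500, f(x_0) = 0.968912, coefficient = 1
x_1 = 0.6250, f(x_1) = 0.810963, coefficient = 4
x_2 = 1.0000, f(x_2) = 0.540302, coefficient = 2
x_3 = 1.3750, f(x_3) = 0.194548, coefficient = 4
x_4 = 1.7500, f(x_4) = -0.178246, coefficient = 2
x_5 = 2.1250, f(x_5) = -0.526266, coefficient = 4
x_6 = 2.5000, f(x_6) = -0.801144, coefficient = 1

I ≈ (0.375000/3) × 2.808859 = 0.351107
Exact value: 0.351068
Error: 0.000039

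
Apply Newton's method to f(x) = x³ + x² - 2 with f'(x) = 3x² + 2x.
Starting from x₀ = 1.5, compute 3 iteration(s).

f(x) = x³ + x² - 2
f'(x) = 3x² + 2x
x₀ = 1.5

Newton-Raphson formula: x_{n+1} = x_n - f(x_n)/f'(x_n)

Iteration 1:
  f(1.500000) = 3.625000
  f'(1.500000) = 9.750000
  x_1 = 1.500000 - 3.625000/9.750000 = 1.128205
Iteration 2:
  f(1.128205) = 0.708879
  f'(1.128205) = 6.074951
  x_2 = 1.128205 - 0.708879/6.074951 = 1.011516
Iteration 3:
  f(1.011516) = 0.058113
  f'(1.011516) = 5.092528
  x_3 = 1.011516 - 0.058113/5.092528 = 1.000105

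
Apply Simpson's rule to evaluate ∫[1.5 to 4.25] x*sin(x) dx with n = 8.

f(x) = x*sin(x)
a = 1.5, b = 4.25, n = 8
h = (b - a)/n = 0.343750

Simpson's rule: (h/3)[f(x₀) + 4f(x₁) + 2f(x₂) + ... + f(xₙ)]

x_0 = 1.5000, f(x_0) = 1.496242, coefficient = 1
x_1 = 1.8438, f(x_1) = 1.775492, coefficient = 4
x_2 = 2.1875, f(x_2) = 1.784539, coefficient = 2
x_3 = 2.5312, f(x_3) = 1.450782, coefficient = 4
x_4 = 2.8750, f(x_4) = 0.757407, coefficient = 2
x_5 = 3.2188, f(x_5) = -0.248104, coefficient = 4
x_6 = 3.5625, f(x_6) = -1.455598, coefficient = 2
x_7 = 3.9062, f(x_7) = -2.704257, coefficient = 4
x_8 = 4.2500, f(x_8) = -3.803705, coefficient = 1

I ≈ (0.343750/3) × 0.960888 = 0.110102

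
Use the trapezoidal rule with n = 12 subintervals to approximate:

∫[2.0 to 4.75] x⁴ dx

f(x) = x⁴
a = 2.0, b = 4.75, n = 12
h = (b - a)/n = 0.229167

Trapezoidal rule: (h/2)[f(x₀) + 2f(x₁) + 2f(x₂) + ... + f(xₙ)]

x_0 = 2.0000, f(x_0) = 16.000000, coefficient = 1
x_1 = 2.2292, f(x_1) = 24.692790, coefficient = 2
x_2 = 2.4583, f(x_2) = 36.522717, coefficient = 2
x_3 = 2.6875, f(x_3) = 52.166763, coefficient = 2
x_4 = 2.9167, f(x_4) = 72.368104, coefficient = 2
x_5 = 3.1458, f(x_5) = 97.936108, coefficient = 2
x_6 = 3.3750, f(x_6) = 129.746338, coefficient = 2
x_7 = 3.6042, f(x_7) = 168.740551, coefficient = 2
x_8 = 3.8333, f(x_8) = 215.926698, coefficient = 2
x_9 = 4.0625, f(x_9) = 272.378922, coefficient = 2
x_10 = 4.2917, f(x_10) = 339.237561, coefficient = 2
x_11 = 4.5208, f(x_11) = 417.709147, coefficient = 2
x_12 = 4.7500, f(x_12) = 509.066406, coefficient = 1

I ≈ (0.229167/2) × 4179.917802 = 478.948915
Exact value: 477.213086
Error: 1.735829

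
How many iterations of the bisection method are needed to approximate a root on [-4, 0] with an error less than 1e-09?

We need (b-a)/2^n ≤ 1e-09
(0 - (-4))/2^n ≤ 1e-09
4/2^n ≤ 1e-09
2^n ≥ 4000000000
n ≥ log₂(4000000000) = 31.90
n ≥ 32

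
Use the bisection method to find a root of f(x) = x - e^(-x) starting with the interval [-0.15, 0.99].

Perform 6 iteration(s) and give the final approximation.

f(x) = x - e^(-x)
Initial interval: [-0.15, 0.99]

Iteration 1:
  c_1 = (-0.150000 + 0.990000)/2 = 0.420000
  f(c_1) = f(0.420000) = -0.237047
  f(a) × f(c) ≥ 0, new interval: [0.420000, 0.990000]
Iteration 2:
  c_2 = (0.420000 + 0.990000)/2 = 0.705000
  f(c_2) = f(0.705000) = 0.210891
  f(a) × f(c) < 0, new interval: [0.420000, 0.705000]
Iteration 3:
  c_3 = (0.420000 + 0.705000)/2 = 0.562500
  f(c_3) = f(0.562500) = -0.007283
  f(a) × f(c) ≥ 0, new interval: [0.562500, 0.705000]
Iteration 4:
  c_4 = (0.562500 + 0.705000)/2 = 0.633750
  f(c_4) = f(0.633750) = 0.103152
  f(a) × f(c) < 0, new interval: [0.562500, 0.633750]
Iteration 5:
  c_5 = (0.562500 + 0.633750)/2 = 0.598125
  f(c_5) = f(0.598125) = 0.048283
  f(a) × f(c) < 0, new interval: [0.562500, 0.598125]
Iteration 6:
  c_6 = (0.562500 + 0.598125)/2 = 0.580313
  f(c_6) = f(0.580313) = 0.020589
  f(a) × f(c) < 0, new interval: [0.562500, 0.580313]

After 6 iteration(s), the approximation is c_6 = 0.580313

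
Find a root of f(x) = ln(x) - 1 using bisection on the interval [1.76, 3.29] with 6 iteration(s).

f(x) = ln(x) - 1
Initial interval: [1.76, 3.29]

Iteration 1:
  c_1 = (1.760000 + 3.290000)/2 = 2.525000
  f(c_1) = f(2.525000) = -0.073759
  f(a) × f(c) ≥ 0, new interval: [2.525000, 3.290000]
Iteration 2:
  c_2 = (2.525000 + 3.290000)/2 = 2.907500
  f(c_2) = f(2.907500) = 0.067294
  f(a) × f(c) < 0, new interval: [2.525000, 2.907500]
Iteration 3:
  c_3 = (2.525000 + 2.907500)/2 = 2.716250
  f(c_3) = f(2.716250) = -0.000748
  f(a) × f(c) ≥ 0, new interval: [2.716250, 2.907500]
Iteration 4:
  c_4 = (2.716250 + 2.907500)/2 = 2.811875
  f(c_4) = f(2.811875) = 0.033852
  f(a) × f(c) < 0, new interval: [2.716250, 2.811875]
Iteration 5:
  c_5 = (2.716250 + 2.811875)/2 = 2.764062
  f(c_5) = f(2.764062) = 0.016702
  f(a) × f(c) < 0, new interval: [2.716250, 2.764062]
Iteration 6:
  c_6 = (2.716250 + 2.764062)/2 = 2.740156
  f(c_6) = f(2.740156) = 0.008015
  f(a) × f(c) < 0, new interval: [2.716250, 2.740156]

After 6 iteration(s), the approximation is c_6 = 2.740156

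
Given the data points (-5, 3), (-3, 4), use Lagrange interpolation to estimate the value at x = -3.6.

Lagrange interpolation formula:
P(x) = Σ yᵢ × Lᵢ(x)
where Lᵢ(x) = Π_{j≠i} (x - xⱼ)/(xᵢ - xⱼ)

L_0(-3.6) = (-3.6 - (-3))/(-5 - (-3)) = 0.300000
L_1(-3.6) = (-3.6 - (-5))/(-3 - (-5)) = 0.700000

P(-3.6) = 3×L_0(-3.6) + 4×L_1(-3.6)
P(-3.6) = 3.700000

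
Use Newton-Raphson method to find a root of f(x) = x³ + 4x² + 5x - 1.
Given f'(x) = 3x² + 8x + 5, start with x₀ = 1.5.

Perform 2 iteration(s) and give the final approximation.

f(x) = x³ + 4x² + 5x - 1
f'(x) = 3x² + 8x + 5
x₀ = 1.5

Newton-Raphson formula: x_{n+1} = x_n - f(x_n)/f'(x_n)

Iteration 1:
  f(1.500000) = 18.875000
  f'(1.500000) = 23.750000
  x_1 = 1.500000 - 18.875000/23.750000 = 0.705263
Iteration 2:
  f(0.705263) = 4.866695
  f'(0.705263) = 12.134294
  x_2 = 0.705263 - 4.866695/12.134294 = 0.304194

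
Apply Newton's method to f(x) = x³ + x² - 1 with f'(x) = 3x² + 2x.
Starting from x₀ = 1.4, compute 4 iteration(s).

f(x) = x³ + x² - 1
f'(x) = 3x² + 2x
x₀ = 1.4

Newton-Raphson formula: x_{n+1} = x_n - f(x_n)/f'(x_n)

Iteration 1:
  f(1.400000) = 3.704000
  f'(1.400000) = 8.680000
  x_1 = 1.400000 - 3.704000/8.680000 = 0.973272
Iteration 2:
  f(0.973272) = 0.869198
  f'(0.973272) = 4.788318
  x_2 = 0.973272 - 0.869198/4.788318 = 0.791747
Iteration 3:
  f(0.791747) = 0.123181
  f'(0.791747) = 3.464085
  x_3 = 0.791747 - 0.123181/3.464085 = 0.756188
Iteration 4:
  f(0.756188) = 0.004223
  f'(0.756188) = 3.227835
  x_4 = 0.756188 - 0.004223/3.227835 = 0.754879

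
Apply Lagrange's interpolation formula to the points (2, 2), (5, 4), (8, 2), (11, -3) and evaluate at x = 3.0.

Lagrange interpolation formula:
P(x) = Σ yᵢ × Lᵢ(x)
where Lᵢ(x) = Π_{j≠i} (x - xⱼ)/(xᵢ - xⱼ)

L_0(3.0) = (3.0 - 5)/(2 - 5) × (3.0 - 8)/(2 - 8) × (3.0 - 11)/(2 - 11) = 0.493827
L_1(3.0) = (3.0 - 2)/(5 - 2) × (3.0 - 8)/(5 - 8) × (3.0 - 11)/(5 - 11) = 0.740741
L_2(3.0) = (3.0 - 2)/(8 - 2) × (3.0 - 5)/(8 - 5) × (3.0 - 11)/(8 - 11) = -0.296296
L_3(3.0) = (3.0 - 2)/(11 - 2) × (3.0 - 5)/(11 - 5) × (3.0 - 8)/(11 - 8) = 0.061728

P(3.0) = 2×L_0(3.0) + 4×L_1(3.0) + 2×L_2(3.0) + (-3)×L_3(3.0)
P(3.0) = 3.172840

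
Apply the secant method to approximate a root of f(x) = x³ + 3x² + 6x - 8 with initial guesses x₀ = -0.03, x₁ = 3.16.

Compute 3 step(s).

f(x) = x³ + 3x² + 6x - 8
x₀ = -0.03, x₁ = 3.16

Secant formula: x_{n+1} = x_n - f(x_n)(x_n - x_{n-1})/(f(x_n) - f(x_{n-1}))

Iteration 1:
  f(-0.030000) = -8.177327
  f(3.160000) = 72.471296
  x_2 = 3.160000 - 72.471296×(3.160000 - (-0.030000))/(72.471296 - (-8.177327))
       = 0.293448
Iteration 2:
  f(3.160000) = 72.471296
  f(0.293448) = -5.955704
  x_3 = 0.293448 - (-5.955704)×(0.293448 - 3.160000)/(-5.955704 - 72.471296)
       = 0.511133
Iteration 3:
  f(0.293448) = -5.955704
  f(0.511133) = -4.015896
  x_4 = 0.511133 - (-4.015896)×(0.511133 - 0.293448)/(-4.015896 - (-5.955704))
       = 0.961795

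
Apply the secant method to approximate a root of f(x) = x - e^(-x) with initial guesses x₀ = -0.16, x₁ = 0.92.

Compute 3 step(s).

f(x) = x - e^(-x)
x₀ = -0.16, x₁ = 0.92

Secant formula: x_{n+1} = x_n - f(x_n)(x_n - x_{n-1})/(f(x_n) - f(x_{n-1}))

Iteration 1:
  f(-0.160000) = -1.333511
  f(0.920000) = 0.521481
  x_2 = 0.920000 - 0.521481×(0.920000 - (-0.160000))/(0.521481 - (-1.333511))
       = 0.616387
Iteration 2:
  f(0.920000) = 0.521481
  f(0.616387) = 0.076496
  x_3 = 0.616387 - 0.076496×(0.616387 - 0.920000)/(0.076496 - 0.521481)
       = 0.564194
Iteration 3:
  f(0.616387) = 0.076496
  f(0.564194) = -0.004624
  x_4 = 0.564194 - (-0.004624)×(0.564194 - 0.616387)/(-0.004624 - 0.076496)
       = 0.567169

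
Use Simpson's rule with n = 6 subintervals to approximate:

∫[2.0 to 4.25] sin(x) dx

f(x) = sin(x)
a = 2.0, b = 4.25, n = 6
h = (b - a)/n = 0.375000

Simpson's rule: (h/3)[f(x₀) + 4f(x₁) + 2f(x₂) + ... + f(xₙ)]

x_0 = 2.0000, f(x_0) = 0.909297, coefficient = 1
x_1 = 2.3750, f(x_1) = 0.693685, coefficient = 4
x_2 = 2.7500, f(x_2) = 0.381661, coefficient = 2
x_3 = 3.1250, f(x_3) = 0.016592, coefficient = 4
x_4 = 3.5000, f(x_4) = -0.350783, coefficient = 2
x_5 = 3.8750, f(x_5) = -0.669405, coefficient = 4
x_6 = 4.2500, f(x_6) = -0.894989, coefficient = 1

I ≈ (0.375000/3) × 0.239552 = 0.029944
Exact value: 0.029941
Error: 0.000003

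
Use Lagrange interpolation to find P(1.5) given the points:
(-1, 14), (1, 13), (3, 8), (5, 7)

Lagrange interpolation formula:
P(x) = Σ yᵢ × Lᵢ(x)
where Lᵢ(x) = Π_{j≠i} (x - xⱼ)/(xᵢ - xⱼ)

L_0(1.5) = (1.5 - 1)/(-1 - 1) × (1.5 - 3)/(-1 - 3) × (1.5 - 5)/(-1 - 5) = -0.054688
L_1(1.5) = (1.5 - (-1))/(1 - (-1)) × (1.5 - 3)/(1 - 3) × (1.5 - 5)/(1 - 5) = 0.820312
L_2(1.5) = (1.5 - (-1))/(3 - (-1)) × (1.5 - 1)/(3 - 1) × (1.5 - 5)/(3 - 5) = 0.273438
L_3(1.5) = (1.5 - (-1))/(5 - (-1)) × (1.5 - 1)/(5 - 1) × (1.5 - 3)/(5 - 3) = -0.039062

P(1.5) = 14×L_0(1.5) + 13×L_1(1.5) + 8×L_2(1.5) + 7×L_3(1.5)
P(1.5) = 11.812500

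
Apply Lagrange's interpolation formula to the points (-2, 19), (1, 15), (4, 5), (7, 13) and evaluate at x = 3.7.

Lagrange interpolation formula:
P(x) = Σ yᵢ × Lᵢ(x)
where Lᵢ(x) = Π_{j≠i} (x - xⱼ)/(xᵢ - xⱼ)

L_0(3.7) = (3.7 - 1)/(-2 - 1) × (3.7 - 4)/(-2 - 4) × (3.7 - 7)/(-2 - 7) = -0.016500
L_1(3.7) = (3.7 - (-2))/(1 - (-2)) × (3.7 - 4)/(1 - 4) × (3.7 - 7)/(1 - 7) = 0.104500
L_2(3.7) = (3.7 - (-2))/(4 - (-2)) × (3.7 - 1)/(4 - 1) × (3.7 - 7)/(4 - 7) = 0.940500
L_3(3.7) = (3.7 - (-2))/(7 - (-2)) × (3.7 - 1)/(7 - 1) × (3.7 - 4)/(7 - 4) = -0.028500

P(3.7) = 19×L_0(3.7) + 15×L_1(3.7) + 5×L_2(3.7) + 13×L_3(3.7)
P(3.7) = 5.586000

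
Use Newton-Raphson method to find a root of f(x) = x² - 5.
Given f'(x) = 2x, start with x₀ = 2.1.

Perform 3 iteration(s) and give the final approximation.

f(x) = x² - 5
f'(x) = 2x
x₀ = 2.1

Newton-Raphson formula: x_{n+1} = x_n - f(x_n)/f'(x_n)

Iteration 1:
  f(2.100000) = -0.590000
  f'(2.100000) = 4.200000
  x_1 = 2.100000 - (-0.590000)/4.200000 = 2.240476
Iteration 2:
  f(2.240476) = 0.019734
  f'(2.240476) = 4.480952
  x_2 = 2.240476 - 0.019734/4.480952 = 2.236072
Iteration 3:
  f(2.236072) = 0.000019
  f'(2.236072) = 4.472145
  x_3 = 2.236072 - 0.000019/4.472145 = 2.236068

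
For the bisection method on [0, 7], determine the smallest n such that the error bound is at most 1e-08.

We need (b-a)/2^n ≤ 1e-08
(7 - 0)/2^n ≤ 1e-08
7/2^n ≤ 1e-08
2^n ≥ 700000000
n ≥ log₂(700000000) = 29.38
n ≥ 30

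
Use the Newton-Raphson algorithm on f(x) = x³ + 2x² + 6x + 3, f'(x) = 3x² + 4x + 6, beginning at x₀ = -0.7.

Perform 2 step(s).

f(x) = x³ + 2x² + 6x + 3
f'(x) = 3x² + 4x + 6
x₀ = -0.7

Newton-Raphson formula: x_{n+1} = x_n - f(x_n)/f'(x_n)

Iteration 1:
  f(-0.700000) = -0.563000
  f'(-0.700000) = 4.670000
  x_1 = -0.700000 - (-0.563000)/4.670000 = -0.579443
Iteration 2:
  f(-0.579443) = 0.000299
  f'(-0.579443) = 4.689490
  x_2 = -0.579443 - 0.000299/4.689490 = -0.579507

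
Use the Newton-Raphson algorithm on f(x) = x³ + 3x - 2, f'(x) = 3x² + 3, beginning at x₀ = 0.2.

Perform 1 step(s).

f(x) = x³ + 3x - 2
f'(x) = 3x² + 3
x₀ = 0.2

Newton-Raphson formula: x_{n+1} = x_n - f(x_n)/f'(x_n)

Iteration 1:
  f(0.200000) = -1.392000
  f'(0.200000) = 3.120000
  x_1 = 0.200000 - (-1.392000)/3.120000 = 0.646154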